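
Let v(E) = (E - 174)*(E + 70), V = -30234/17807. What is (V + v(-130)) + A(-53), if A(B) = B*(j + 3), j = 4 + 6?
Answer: 312500423/17807 ≈ 17549.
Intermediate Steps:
V = -30234/17807 (V = -30234*1/17807 = -30234/17807 ≈ -1.6979)
v(E) = (-174 + E)*(70 + E)
j = 10
A(B) = 13*B (A(B) = B*(10 + 3) = B*13 = 13*B)
(V + v(-130)) + A(-53) = (-30234/17807 + (-12180 + (-130)² - 104*(-130))) + 13*(-53) = (-30234/17807 + (-12180 + 16900 + 13520)) - 689 = (-30234/17807 + 18240) - 689 = 324769446/17807 - 689 = 312500423/17807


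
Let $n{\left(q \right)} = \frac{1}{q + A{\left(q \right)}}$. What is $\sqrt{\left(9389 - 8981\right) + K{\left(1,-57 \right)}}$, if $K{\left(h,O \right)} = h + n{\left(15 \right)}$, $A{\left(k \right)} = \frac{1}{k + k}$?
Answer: $\frac{\sqrt{83204539}}{451} \approx 20.225$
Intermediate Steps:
$A{\left(k \right)} = \frac{1}{2 k}$
$n{\left(q \right)} = \frac{1}{q + \frac{1}{2 q}}$
$K{\left(h,O \right)} = \frac{30}{451} + h$ ($K{\left(h,O \right)} = h + 2 \cdot 15 \frac{1}{1 + 2 \cdot 15^{2}} = h + 2 \cdot 15 \frac{1}{1 + 2 \cdot 225} = h + 2 \cdot 15 \frac{1}{1 + 450} = h + 2 \cdot 15 \cdot \frac{1}{451} = h + \frac{30}{451} = \frac{30}{451} + h$)
$\sqrt{\left(9389 - 8981\right) + K{\left(1,-57 \right)}} = \sqrt{\left(9389 - 8981\right) + \left(\frac{30}{451} + 1\right)} = \sqrt{408 + \frac{481}{451}} = \sqrt{\frac{184489}{451}} = \frac{\sqrt{83204539}}{451}$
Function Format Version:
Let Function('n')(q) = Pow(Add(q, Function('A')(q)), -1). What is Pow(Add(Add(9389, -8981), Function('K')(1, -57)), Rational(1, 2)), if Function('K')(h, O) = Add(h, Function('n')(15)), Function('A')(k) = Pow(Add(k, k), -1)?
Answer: Mul(Rational(1, 451), Pow(83204539, Rational(1, 2))) ≈ 20.225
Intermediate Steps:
Function('A')(k) = Mul(Rational(1, 2), Pow(k, -1)) (Function('A')(k) = Pow(Mul(2, k), -1) = Mul(Rational(1, 2), Pow(k, -1)))
Function('n')(q) = Pow(Add(q, Mul(Rational(1, 2), Pow(q, -1))), -1)
Function('K')(h, O) = Add(Rational(30, 451), h) (Function('K')(h, O) = Add(h, Mul(2, 15, Pow(Add(1, Mul(2, Pow(15, 2))), -1))) = Add(h, Mul(2, 15, Pow(Add(1, Mul(2, 225)), -1))) = Add(h, Mul(2, 15, Pow(Add(1, 450), -1))) = Add(h, Mul(2, 15, Pow(451, -1))) = Add(h, Mul(2, 15, Rational(1, 451))) = Add(h, Rational(30, 451)) = Add(Rational(30, 451), h))
Pow(Add(Add(9389, -8981), Function('K')(1, -57)), Rational(1, 2)) = Pow(Add(Add(9389, -8981), Add(Rational(30, 451), 1)), Rational(1, 2)) = Pow(Add(408, Rational(481, 451)), Rational(1, 2)) = Pow(Rational(184489, 451), Rational(1, 2)) = Mul(Rational(1, 451), Pow(83204539, Rational(1, 2)))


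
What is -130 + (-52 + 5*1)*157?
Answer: -7509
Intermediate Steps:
-130 + (-52 + 5*1)*157 = -130 + (-52 + 5)*157 = -130 - 47*157 = -130 - 7379 = -7509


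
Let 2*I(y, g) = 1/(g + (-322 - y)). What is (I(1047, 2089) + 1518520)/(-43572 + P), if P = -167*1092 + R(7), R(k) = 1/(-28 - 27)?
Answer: -24053356811/3578826528 ≈ -6.7210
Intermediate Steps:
R(k) = -1/55 (R(k) = 1/(-55) = -1/55)
I(y, g) = 1/(2*(-322 + g - y)) (I(y, g) = 1/(2*(g + (-322 - y))) = 1/(2*(-322 + g - y)))
P = -10030021/55 (P = -167*1092 - 1/55 = -182364 - 1/55 = -10030021/55 ≈ -1.8236e+5)
(I(1047, 2089) + 1518520)/(-43572 + P) = (-1/(644 - 2*2089 + 2*1047) + 1518520)/(-43572 - 10030021/55) = (-1/(644 - 4178 + 2094) + 1518520)/(-12426481/55) = (-1/(-1440) + 1518520)*(-55/12426481) = (-1*(-1/1440) + 1518520)*(-55/12426481) = (1/1440 + 1518520)*(-55/12426481) = (2186668801/1440)*(-55/12426481) = -24053356811/3578826528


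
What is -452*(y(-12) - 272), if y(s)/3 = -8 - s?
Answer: 117520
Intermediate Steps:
y(s) = -24 - 3*s (y(s) = 3*(-8 - s) = -24 - 3*s)
-452*(y(-12) - 272) = -452*((-24 - 3*(-12)) - 272) = -452*((-24 + 36) - 272) = -452*(12 - 272) = -452*(-260) = 117520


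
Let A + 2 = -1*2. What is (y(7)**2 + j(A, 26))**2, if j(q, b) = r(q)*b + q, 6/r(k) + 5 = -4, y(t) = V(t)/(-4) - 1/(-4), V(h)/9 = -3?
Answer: 6889/9 ≈ 765.44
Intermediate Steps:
V(h) = -27 (V(h) = 9*(-3) = -27)
y(t) = 7 (y(t) = -27/(-4) - 1/(-4) = -27*(-1/4) - 1*(-1/4) = 27/4 + 1/4 = 7)
A = -4 (A = -2 - 1*2 = -2 - 2 = -4)
r(k) = -2/3 (r(k) = 6/(-5 - 4) = 6/(-9) = 6*(-1/9) = -2/3)
j(q, b) = q - 2*b/3 (j(q, b) = -2*b/3 + q = q - 2*b/3)
(y(7)**2 + j(A, 26))**2 = (7**2 + (-4 - 2/3*26))**2 = (49 + (-4 - 52/3))**2 = (49 - 64/3)**2 = (83/3)**2 = 6889/9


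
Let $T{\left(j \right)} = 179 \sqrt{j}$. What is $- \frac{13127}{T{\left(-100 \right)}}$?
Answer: $\frac{13127 i}{1790} \approx 7.3335 i$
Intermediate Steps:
$- \frac{13127}{T{\left(-100 \right)}} = - \frac{13127}{179 \sqrt{-100}} = - \frac{13127}{179 \cdot 10 i} = - \frac{13127}{1790 i} = - 13127 \left(- \frac{i}{1790}\right) = \frac{13127 i}{1790}$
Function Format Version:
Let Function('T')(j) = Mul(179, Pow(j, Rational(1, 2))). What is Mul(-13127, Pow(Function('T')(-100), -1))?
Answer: Mul(Rational(13127, 1790), I) ≈ Mul(7.3335, I)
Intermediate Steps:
Mul(-13127, Pow(Function('T')(-100), -1)) = Mul(-13127, Pow(Mul(179, Pow(-100, Rational(1, 2))), -1)) = Mul(-13127, Pow(Mul(179, Mul(10, I)), -1)) = Mul(-13127, Pow(Mul(1790, I), -1)) = Mul(-13127, Mul(Rational(-1, 1790), I)) = Mul(Rational(13127, 1790), I)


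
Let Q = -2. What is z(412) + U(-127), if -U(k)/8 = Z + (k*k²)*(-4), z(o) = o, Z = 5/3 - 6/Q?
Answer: -196643644/3 ≈ -6.5548e+7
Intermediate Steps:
Z = 14/3 (Z = 5/3 - 6/(-2) = 5*(⅓) - 6*(-½) = 5/3 + 3 = 14/3 ≈ 4.6667)
U(k) = -112/3 + 32*k³ (U(k) = -8*(14/3 + (k*k²)*(-4)) = -8*(14/3 + k³*(-4)) = -8*(14/3 - 4*k³) = -112/3 + 32*k³)
z(412) + U(-127) = 412 + (-112/3 + 32*(-127)³) = 412 + (-112/3 + 32*(-2048383)) = 412 + (-112/3 - 65548256) = 412 - 196644880/3 = -196643644/3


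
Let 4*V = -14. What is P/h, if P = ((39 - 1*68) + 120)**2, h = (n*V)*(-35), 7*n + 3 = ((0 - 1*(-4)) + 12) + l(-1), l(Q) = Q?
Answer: 1183/30 ≈ 39.433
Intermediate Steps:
V = -7/2 (V = (1/4)*(-14) = -7/2 ≈ -3.5000)
n = 12/7 (n = -3/7 + (((0 - 1*(-4)) + 12) - 1)/7 = -3/7 + (((0 + 4) + 12) - 1)/7 = -3/7 + ((4 + 12) - 1)/7 = -3/7 + (16 - 1)/7 = -3/7 + (1/7)*15 = -3/7 + 15/7 = 12/7 ≈ 1.7143)
h = 210 (h = ((12/7)*(-7/2))*(-35) = -6*(-35) = 210)
P = 8281 (P = ((39 - 68) + 120)**2 = (-29 + 120)**2 = 91**2 = 8281)
P/h = 8281/210 = 8281*(1/210) = 1183/30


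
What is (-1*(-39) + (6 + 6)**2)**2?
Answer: 33489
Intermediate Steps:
(-1*(-39) + (6 + 6)**2)**2 = (39 + 12**2)**2 = (39 + 144)**2 = 183**2 = 33489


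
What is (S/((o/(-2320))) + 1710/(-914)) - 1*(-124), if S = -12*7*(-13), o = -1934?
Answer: 632862211/441919 ≈ 1432.1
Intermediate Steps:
S = 1092 (S = -84*(-13) = 1092)
(S/((o/(-2320))) + 1710/(-914)) - 1*(-124) = (1092/((-1934/(-2320))) + 1710/(-914)) - 1*(-124) = (1092/((-1934*(-1/2320))) + 1710*(-1/914)) + 124 = (1092/(967/1160) - 855/457) + 124 = (1092*(1160/967) - 855/457) + 124 = (1266720/967 - 855/457) + 124 = 578064255/441919 + 124 = 632862211/441919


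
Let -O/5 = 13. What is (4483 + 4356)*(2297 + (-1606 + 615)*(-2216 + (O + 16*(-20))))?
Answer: 22803630032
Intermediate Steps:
O = -65 (O = -5*13 = -65)
(4483 + 4356)*(2297 + (-1606 + 615)*(-2216 + (O + 16*(-20)))) = (4483 + 4356)*(2297 + (-1606 + 615)*(-2216 + (-65 + 16*(-20)))) = 8839*(2297 - 991*(-2216 + (-65 - 320))) = 8839*(2297 - 991*(-2216 - 385)) = 8839*(2297 - 991*(-2601)) = 8839*(2297 + 2577591) = 8839*2579888 = 22803630032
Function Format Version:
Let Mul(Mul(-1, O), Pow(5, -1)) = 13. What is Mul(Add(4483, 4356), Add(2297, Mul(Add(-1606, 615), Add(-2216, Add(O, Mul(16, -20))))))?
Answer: 22803630032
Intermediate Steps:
O = -65 (O = Mul(-5, 13) = -65)
Mul(Add(4483, 4356), Add(2297, Mul(Add(-1606, 615), Add(-2216, Add(O, Mul(16, -20)))))) = Mul(Add(4483, 4356), Add(2297, Mul(Add(-1606, 615), Add(-2216, Add(-65, Mul(16, -20)))))) = Mul(8839, Add(2297, Mul(-991, Add(-2216, Add(-65, -320))))) = Mul(8839, Add(2297, Mul(-991, Add(-2216, -385)))) = Mul(8839, Add(2297, Mul(-991, -2601))) = Mul(8839, Add(2297, 2577591)) = Mul(8839, 2579888) = 22803630032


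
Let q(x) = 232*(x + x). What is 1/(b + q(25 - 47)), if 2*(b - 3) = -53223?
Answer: -2/73633 ≈ -2.7162e-5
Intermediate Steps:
b = -53217/2 (b = 3 + (½)*(-53223) = 3 - 53223/2 = -53217/2 ≈ -26609.)
q(x) = 464*x (q(x) = 232*(2*x) = 464*x)
1/(b + q(25 - 47)) = 1/(-53217/2 + 464*(25 - 47)) = 1/(-53217/2 + 464*(-22)) = 1/(-53217/2 - 10208) = 1/(-73633/2) = -2/73633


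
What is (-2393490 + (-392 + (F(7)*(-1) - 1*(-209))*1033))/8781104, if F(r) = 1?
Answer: -1089509/4390552 ≈ -0.24815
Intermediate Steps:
(-2393490 + (-392 + (F(7)*(-1) - 1*(-209))*1033))/8781104 = (-2393490 + (-392 + (1*(-1) - 1*(-209))*1033))/8781104 = (-2393490 + (-392 + (-1 + 209)*1033))*(1/8781104) = (-2393490 + (-392 + 208*1033))*(1/8781104) = (-2393490 + (-392 + 214864))*(1/8781104) = (-2393490 + 214472)*(1/8781104) = -2179018*1/8781104 = -1089509/4390552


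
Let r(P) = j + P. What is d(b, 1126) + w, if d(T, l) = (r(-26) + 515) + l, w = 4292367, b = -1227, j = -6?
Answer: 4293976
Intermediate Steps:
r(P) = -6 + P
d(T, l) = 483 + l (d(T, l) = ((-6 - 26) + 515) + l = (-32 + 515) + l = 483 + l)
d(b, 1126) + w = (483 + 1126) + 4292367 = 1609 + 4292367 = 4293976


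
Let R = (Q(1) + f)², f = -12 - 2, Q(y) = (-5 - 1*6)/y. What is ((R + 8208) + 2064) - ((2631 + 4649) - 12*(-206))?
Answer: 1145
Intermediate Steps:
Q(y) = -11/y (Q(y) = (-5 - 6)/y = -11/y)
f = -14
R = 625 (R = (-11/1 - 14)² = (-11*1 - 14)² = (-11 - 14)² = (-25)² = 625)
((R + 8208) + 2064) - ((2631 + 4649) - 12*(-206)) = ((625 + 8208) + 2064) - ((2631 + 4649) - 12*(-206)) = (8833 + 2064) - (7280 + 2472) = 10897 - 1*9752 = 10897 - 9752 = 1145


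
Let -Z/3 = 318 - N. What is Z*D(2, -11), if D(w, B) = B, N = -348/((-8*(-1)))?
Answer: 23859/2 ≈ 11930.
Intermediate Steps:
N = -87/2 (N = -348/8 = -348*1/8 = -87/2 ≈ -43.500)
Z = -2169/2 (Z = -3*(318 - 1*(-87/2)) = -3*(318 + 87/2) = -3*723/2 = -2169/2 ≈ -1084.5)
Z*D(2, -11) = -2169/2*(-11) = 23859/2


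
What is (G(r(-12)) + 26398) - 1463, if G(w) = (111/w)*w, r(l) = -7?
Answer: 25046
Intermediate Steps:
G(w) = 111
(G(r(-12)) + 26398) - 1463 = (111 + 26398) - 1463 = 26509 - 1463 = 25046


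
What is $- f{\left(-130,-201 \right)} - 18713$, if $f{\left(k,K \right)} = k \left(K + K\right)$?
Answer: $-70973$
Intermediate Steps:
$f{\left(k,K \right)} = 2 K k$ ($f{\left(k,K \right)} = k 2 K = 2 K k$)
$- f{\left(-130,-201 \right)} - 18713 = - 2 \left(-201\right) \left(-130\right) - 18713 = \left(-1\right) 52260 - 18713 = -52260 - 18713 = -70973$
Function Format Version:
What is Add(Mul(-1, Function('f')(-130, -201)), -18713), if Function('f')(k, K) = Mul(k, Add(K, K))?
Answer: -70973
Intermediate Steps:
Function('f')(k, K) = Mul(2, K, k) (Function('f')(k, K) = Mul(k, Mul(2, K)) = Mul(2, K, k))
Add(Mul(-1, Function('f')(-130, -201)), -18713) = Add(Mul(-1, Mul(2, -201, -130)), -18713) = Add(Mul(-1, 52260), -18713) = Add(-52260, -18713) = -70973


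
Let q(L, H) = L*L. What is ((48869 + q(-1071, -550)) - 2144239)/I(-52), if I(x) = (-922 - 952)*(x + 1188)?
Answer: 948329/2128864 ≈ 0.44546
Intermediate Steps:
q(L, H) = L²
I(x) = -2226312 - 1874*x (I(x) = -1874*(1188 + x) = -2226312 - 1874*x)
((48869 + q(-1071, -550)) - 2144239)/I(-52) = ((48869 + (-1071)²) - 2144239)/(-2226312 - 1874*(-52)) = ((48869 + 1147041) - 2144239)/(-2226312 + 97448) = (1195910 - 2144239)/(-2128864) = -948329*(-1/2128864) = 948329/2128864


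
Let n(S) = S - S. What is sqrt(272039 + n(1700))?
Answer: sqrt(272039) ≈ 521.57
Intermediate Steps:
n(S) = 0
sqrt(272039 + n(1700)) = sqrt(272039 + 0) = sqrt(272039)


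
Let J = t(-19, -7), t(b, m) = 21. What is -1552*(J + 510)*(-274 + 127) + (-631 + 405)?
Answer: 121144238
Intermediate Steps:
J = 21
-1552*(J + 510)*(-274 + 127) + (-631 + 405) = -1552*(21 + 510)*(-274 + 127) + (-631 + 405) = -824112*(-147) - 226 = -1552*(-78057) - 226 = 121144464 - 226 = 121144238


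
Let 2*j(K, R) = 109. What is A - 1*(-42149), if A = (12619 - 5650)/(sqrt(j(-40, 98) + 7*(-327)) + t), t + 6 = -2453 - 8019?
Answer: 402390954163/9547019 - 303*I*sqrt(8938)/9547019 ≈ 42148.0 - 0.0030005*I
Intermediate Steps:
j(K, R) = 109/2 (j(K, R) = (1/2)*109 = 109/2)
t = -10478 (t = -6 + (-2453 - 8019) = -6 - 10472 = -10478)
A = 6969/(-10478 + I*sqrt(8938)/2) (A = (12619 - 5650)/(sqrt(109/2 + 7*(-327)) - 10478) = 6969/(sqrt(109/2 - 2289) - 10478) = 6969/(sqrt(-4469/2) - 10478) = 6969/(I*sqrt(8938)/2 - 10478) = 6969/(-10478 + I*sqrt(8938)/2) ≈ -0.66509 - 0.0030005*I)
A - 1*(-42149) = (-6349668/9547019 - 303*I*sqrt(8938)/9547019) - 1*(-42149) = (-6349668/9547019 - 303*I*sqrt(8938)/9547019) + 42149 = 402390954163/9547019 - 303*I*sqrt(8938)/9547019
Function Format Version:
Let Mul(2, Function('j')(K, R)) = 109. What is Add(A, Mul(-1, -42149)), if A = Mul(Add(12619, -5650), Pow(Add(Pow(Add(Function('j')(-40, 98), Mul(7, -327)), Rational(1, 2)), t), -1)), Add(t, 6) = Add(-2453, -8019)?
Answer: Add(Rational(402390954163, 9547019), Mul(Rational(-303, 9547019), I, Pow(8938, Rational(1, 2)))) ≈ Add(42148., Mul(-0.0030005, I))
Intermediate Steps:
Function('j')(K, R) = Rational(109, 2) (Function('j')(K, R) = Mul(Rational(1, 2), 109) = Rational(109, 2))
t = -10478 (t = Add(-6, Add(-2453, -8019)) = Add(-6, -10472) = -10478)
A = Mul(6969, Pow(Add(-10478, Mul(Rational(1, 2), I, Pow(8938, Rational(1, 2)))), -1)) (A = Mul(Add(12619, -5650), Pow(Add(Pow(Add(Rational(109, 2), Mul(7, -327)), Rational(1, 2)), -10478), -1)) = Mul(6969, Pow(Add(Pow(Add(Rational(109, 2), -2289), Rational(1, 2)), -10478), -1)) = Mul(6969, Pow(Add(Pow(Rational(-4469, 2), Rational(1, 2)), -10478), -1)) = Mul(6969, Pow(Add(Mul(Rational(1, 2), I, Pow(8938, Rational(1, 2))), -10478), -1)) = Mul(6969, Pow(Add(-10478, Mul(Rational(1, 2), I, Pow(8938, Rational(1, 2)))), -1)) ≈ Add(-0.66509, Mul(-0.0030005, I)))
Add(A, Mul(-1, -42149)) = Add(Add(Rational(-6349668, 9547019), Mul(Rational(-303, 9547019), I, Pow(8938, Rational(1, 2)))), Mul(-1, -42149)) = Add(Add(Rational(-6349668, 9547019), Mul(Rational(-303, 9547019), I, Pow(8938, Rational(1, 2)))), 42149) = Add(Rational(402390954163, 9547019), Mul(Rational(-303, 9547019), I, Pow(8938, Rational(1, 2))))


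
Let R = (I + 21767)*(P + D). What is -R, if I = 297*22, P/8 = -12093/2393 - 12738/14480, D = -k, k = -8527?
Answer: -519714784470518/2165665 ≈ -2.3998e+8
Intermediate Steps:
D = 8527 (D = -1*(-8527) = 8527)
P = -102794337/2165665 (P = 8*(-12093/2393 - 12738/14480) = 8*(-12093*1/2393 - 12738*1/14480) = 8*(-12093/2393 - 6369/7240) = 8*(-102794337/17325320) = -102794337/2165665 ≈ -47.465)
I = 6534
R = 519714784470518/2165665 (R = (6534 + 21767)*(-102794337/2165665 + 8527) = 28301*(18363831118/2165665) = 519714784470518/2165665 ≈ 2.3998e+8)
-R = -1*519714784470518/2165665 = -519714784470518/2165665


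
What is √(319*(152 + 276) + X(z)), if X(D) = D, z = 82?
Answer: √136614 ≈ 369.61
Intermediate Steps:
√(319*(152 + 276) + X(z)) = √(319*(152 + 276) + 82) = √(319*428 + 82) = √(136532 + 82) = √136614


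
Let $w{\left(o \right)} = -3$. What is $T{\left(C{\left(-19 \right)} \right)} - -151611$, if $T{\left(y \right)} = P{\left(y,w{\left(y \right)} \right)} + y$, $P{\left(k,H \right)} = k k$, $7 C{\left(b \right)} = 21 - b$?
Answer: $\frac{7430819}{49} \approx 1.5165 \cdot 10^{5}$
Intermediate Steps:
$C{\left(b \right)} = 3 - \frac{b}{7}$ ($C{\left(b \right)} = \frac{21 - b}{7} = 3 - \frac{b}{7}$)
$P{\left(k,H \right)} = k^{2}$
$T{\left(y \right)} = y + y^{2}$ ($T{\left(y \right)} = y^{2} + y = y + y^{2}$)
$T{\left(C{\left(-19 \right)} \right)} - -151611 = \left(3 - - \frac{19}{7}\right) \left(1 + \left(3 - - \frac{19}{7}\right)\right) - -151611 = \left(3 + \frac{19}{7}\right) \left(1 + \left(3 + \frac{19}{7}\right)\right) + 151611 = \frac{40 \left(1 + \frac{40}{7}\right)}{7} + 151611 = \frac{40}{7} \cdot \frac{47}{7} + 151611 = \frac{1880}{49} + 151611 = \frac{7430819}{49}$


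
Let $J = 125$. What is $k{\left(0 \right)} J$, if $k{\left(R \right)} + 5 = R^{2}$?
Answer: $-625$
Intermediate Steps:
$k{\left(R \right)} = -5 + R^{2}$
$k{\left(0 \right)} J = \left(-5 + 0^{2}\right) 125 = \left(-5 + 0\right) 125 = \left(-5\right) 125 = -625$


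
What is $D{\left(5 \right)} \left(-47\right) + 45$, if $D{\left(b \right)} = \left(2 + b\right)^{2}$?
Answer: $-2258$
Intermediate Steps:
$D{\left(5 \right)} \left(-47\right) + 45 = \left(2 + 5\right)^{2} \left(-47\right) + 45 = 7^{2} \left(-47\right) + 45 = 49 \left(-47\right) + 45 = -2303 + 45 = -2258$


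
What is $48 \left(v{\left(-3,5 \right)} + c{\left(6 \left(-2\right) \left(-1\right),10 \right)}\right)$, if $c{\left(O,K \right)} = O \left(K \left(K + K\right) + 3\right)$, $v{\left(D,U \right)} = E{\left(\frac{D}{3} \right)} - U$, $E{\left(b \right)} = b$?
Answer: $116640$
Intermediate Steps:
$v{\left(D,U \right)} = - U + \frac{D}{3}$ ($v{\left(D,U \right)} = \frac{D}{3} - U = - U + \frac{D}{3}$)
$c{\left(O,K \right)} = O \left(3 + 2 K^{2}\right)$ ($c{\left(O,K \right)} = O \left(K 2 K + 3\right) = O \left(2 K^{2} + 3\right) = O \left(3 + 2 K^{2}\right)$)
$48 \left(v{\left(-3,5 \right)} + c{\left(6 \left(-2\right) \left(-1\right),10 \right)}\right) = 48 \left(\left(\left(-1\right) 5 + \frac{1}{3} \left(-3\right)\right) + 6 \left(-2\right) \left(-1\right) \left(3 + 2 \cdot 10^{2}\right)\right) = 48 \left(\left(-5 - 1\right) + \left(-12\right) \left(-1\right) \left(3 + 2 \cdot 100\right)\right) = 48 \left(-6 + 12 \left(3 + 200\right)\right) = 48 \left(-6 + 12 \cdot 203\right) = 48 \left(-6 + 2436\right) = 48 \cdot 2430 = 116640$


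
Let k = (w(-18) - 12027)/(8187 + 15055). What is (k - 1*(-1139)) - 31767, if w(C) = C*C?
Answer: -711867679/23242 ≈ -30629.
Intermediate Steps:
w(C) = C²
k = -11703/23242 (k = ((-18)² - 12027)/(8187 + 15055) = (324 - 12027)/23242 = -11703*1/23242 = -11703/23242 ≈ -0.50353)
(k - 1*(-1139)) - 31767 = (-11703/23242 - 1*(-1139)) - 31767 = (-11703/23242 + 1139) - 31767 = 26460935/23242 - 31767 = -711867679/23242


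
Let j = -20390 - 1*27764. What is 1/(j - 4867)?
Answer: -1/53021 ≈ -1.8860e-5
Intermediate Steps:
j = -48154 (j = -20390 - 27764 = -48154)
1/(j - 4867) = 1/(-48154 - 4867) = 1/(-53021) = -1/53021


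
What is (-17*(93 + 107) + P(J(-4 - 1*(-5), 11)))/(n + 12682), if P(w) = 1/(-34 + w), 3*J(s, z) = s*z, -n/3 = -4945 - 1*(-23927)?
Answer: 309403/4028024 ≈ 0.076813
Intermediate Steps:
n = -56946 (n = -3*(-4945 - 1*(-23927)) = -3*(-4945 + 23927) = -3*18982 = -56946)
J(s, z) = s*z/3 (J(s, z) = (s*z)/3 = s*z/3)
(-17*(93 + 107) + P(J(-4 - 1*(-5), 11)))/(n + 12682) = (-17*(93 + 107) + 1/(-34 + (⅓)*(-4 - 1*(-5))*11))/(-56946 + 12682) = (-17*200 + 1/(-34 + (⅓)*(-4 + 5)*11))/(-44264) = (-3400 + 1/(-34 + (⅓)*1*11))*(-1/44264) = (-3400 + 1/(-34 + 11/3))*(-1/44264) = (-3400 + 1/(-91/3))*(-1/44264) = (-3400 - 3/91)*(-1/44264) = -309403/91*(-1/44264) = 309403/4028024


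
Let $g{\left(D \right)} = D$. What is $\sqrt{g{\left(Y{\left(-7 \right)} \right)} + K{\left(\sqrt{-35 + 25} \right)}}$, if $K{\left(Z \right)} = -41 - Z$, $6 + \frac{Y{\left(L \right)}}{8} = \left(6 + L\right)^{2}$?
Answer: $\sqrt{-81 - i \sqrt{10}} \approx 0.1756 - 9.0017 i$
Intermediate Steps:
$Y{\left(L \right)} = -48 + 8 \left(6 + L\right)^{2}$
$\sqrt{g{\left(Y{\left(-7 \right)} \right)} + K{\left(\sqrt{-35 + 25} \right)}} = \sqrt{\left(-48 + 8 \left(6 - 7\right)^{2}\right) - \left(41 + \sqrt{-35 + 25}\right)} = \sqrt{\left(-48 + 8 \left(-1\right)^{2}\right) - \left(41 + \sqrt{-10}\right)} = \sqrt{\left(-48 + 8 \cdot 1\right) - \left(41 + i \sqrt{10}\right)} = \sqrt{\left(-48 + 8\right) - \left(41 + i \sqrt{10}\right)} = \sqrt{-40 - \left(41 + i \sqrt{10}\right)} = \sqrt{-81 - i \sqrt{10}}$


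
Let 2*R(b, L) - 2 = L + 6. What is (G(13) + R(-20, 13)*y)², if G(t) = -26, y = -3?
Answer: 13225/4 ≈ 3306.3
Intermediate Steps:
R(b, L) = 4 + L/2 (R(b, L) = 1 + (L + 6)/2 = 1 + (6 + L)/2 = 1 + (3 + L/2) = 4 + L/2)
(G(13) + R(-20, 13)*y)² = (-26 + (4 + (½)*13)*(-3))² = (-26 + (4 + 13/2)*(-3))² = (-26 + (21/2)*(-3))² = (-26 - 63/2)² = (-115/2)² = 13225/4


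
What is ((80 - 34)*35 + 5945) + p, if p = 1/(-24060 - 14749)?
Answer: 293201994/38809 ≈ 7555.0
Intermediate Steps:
p = -1/38809 (p = 1/(-38809) = -1/38809 ≈ -2.5767e-5)
((80 - 34)*35 + 5945) + p = ((80 - 34)*35 + 5945) - 1/38809 = (46*35 + 5945) - 1/38809 = (1610 + 5945) - 1/38809 = 7555 - 1/38809 = 293201994/38809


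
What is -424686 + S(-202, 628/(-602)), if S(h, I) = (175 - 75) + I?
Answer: -127800700/301 ≈ -4.2459e+5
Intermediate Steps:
S(h, I) = 100 + I
-424686 + S(-202, 628/(-602)) = -424686 + (100 + 628/(-602)) = -424686 + (100 + 628*(-1/602)) = -424686 + (100 - 314/301) = -424686 + 29786/301 = -127800700/301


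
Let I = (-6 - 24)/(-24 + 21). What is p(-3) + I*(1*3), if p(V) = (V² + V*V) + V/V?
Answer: 49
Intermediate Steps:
I = 10 (I = -30/(-3) = -30*(-⅓) = 10)
p(V) = 1 + 2*V² (p(V) = (V² + V²) + 1 = 2*V² + 1 = 1 + 2*V²)
p(-3) + I*(1*3) = (1 + 2*(-3)²) + 10*(1*3) = (1 + 2*9) + 10*3 = (1 + 18) + 30 = 19 + 30 = 49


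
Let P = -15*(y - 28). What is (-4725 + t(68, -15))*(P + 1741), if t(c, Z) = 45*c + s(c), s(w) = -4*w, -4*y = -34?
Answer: -7877779/2 ≈ -3.9389e+6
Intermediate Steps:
y = 17/2 (y = -1/4*(-34) = 17/2 ≈ 8.5000)
t(c, Z) = 41*c (t(c, Z) = 45*c - 4*c = 41*c)
P = 585/2 (P = -15*(17/2 - 28) = -15*(-39/2) = 585/2 ≈ 292.50)
(-4725 + t(68, -15))*(P + 1741) = (-4725 + 41*68)*(585/2 + 1741) = (-4725 + 2788)*(4067/2) = -1937*4067/2 = -7877779/2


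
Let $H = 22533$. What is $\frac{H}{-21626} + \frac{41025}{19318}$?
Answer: $\frac{112978539}{104442767} \approx 1.0817$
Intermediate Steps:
$\frac{H}{-21626} + \frac{41025}{19318} = \frac{22533}{-21626} + \frac{41025}{19318} = 22533 \left(- \frac{1}{21626}\right) + 41025 \cdot \frac{1}{19318} = - \frac{22533}{21626} + \frac{41025}{19318} = \frac{112978539}{104442767}$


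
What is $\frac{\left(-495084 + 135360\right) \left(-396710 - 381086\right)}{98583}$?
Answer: $\frac{93263962768}{32861} \approx 2.8381 \cdot 10^{6}$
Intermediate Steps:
$\frac{\left(-495084 + 135360\right) \left(-396710 - 381086\right)}{98583} = \left(-359724\right) \left(-777796\right) \frac{1}{98583} = 279791888304 \cdot \frac{1}{98583} = \frac{93263962768}{32861}$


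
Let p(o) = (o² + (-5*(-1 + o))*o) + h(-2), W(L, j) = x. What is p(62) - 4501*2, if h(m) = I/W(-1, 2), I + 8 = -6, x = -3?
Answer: -72190/3 ≈ -24063.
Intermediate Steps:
I = -14 (I = -8 - 6 = -14)
W(L, j) = -3
h(m) = 14/3 (h(m) = -14/(-3) = -14*(-⅓) = 14/3)
p(o) = 14/3 + o² + o*(5 - 5*o) (p(o) = (o² + (-5*(-1 + o))*o) + 14/3 = (o² + (5 - 5*o)*o) + 14/3 = (o² + o*(5 - 5*o)) + 14/3 = 14/3 + o² + o*(5 - 5*o))
p(62) - 4501*2 = (14/3 - 4*62² + 5*62) - 4501*2 = (14/3 - 4*3844 + 310) - 9002 = (14/3 - 15376 + 310) - 9002 = -45184/3 - 9002 = -72190/3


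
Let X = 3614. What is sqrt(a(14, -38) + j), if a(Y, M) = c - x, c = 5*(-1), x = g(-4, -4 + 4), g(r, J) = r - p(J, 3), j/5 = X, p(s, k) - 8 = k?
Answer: 4*sqrt(1130) ≈ 134.46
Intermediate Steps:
p(s, k) = 8 + k
j = 18070 (j = 5*3614 = 18070)
g(r, J) = -11 + r (g(r, J) = r - (8 + 3) = r - 1*11 = r - 11 = -11 + r)
x = -15 (x = -11 - 4 = -15)
c = -5
a(Y, M) = 10 (a(Y, M) = -5 - 1*(-15) = -5 + 15 = 10)
sqrt(a(14, -38) + j) = sqrt(10 + 18070) = sqrt(18080) = 4*sqrt(1130)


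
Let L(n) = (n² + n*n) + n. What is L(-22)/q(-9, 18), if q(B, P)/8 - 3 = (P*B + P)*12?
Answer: -473/6900 ≈ -0.068551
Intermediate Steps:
q(B, P) = 24 + 96*P + 96*B*P (q(B, P) = 24 + 8*((P*B + P)*12) = 24 + 8*((B*P + P)*12) = 24 + 8*((P + B*P)*12) = 24 + 8*(12*P + 12*B*P) = 24 + (96*P + 96*B*P) = 24 + 96*P + 96*B*P)
L(n) = n + 2*n² (L(n) = (n² + n²) + n = 2*n² + n = n + 2*n²)
L(-22)/q(-9, 18) = (-22*(1 + 2*(-22)))/(24 + 96*18 + 96*(-9)*18) = (-22*(1 - 44))/(24 + 1728 - 15552) = -22*(-43)/(-13800) = 946*(-1/13800) = -473/6900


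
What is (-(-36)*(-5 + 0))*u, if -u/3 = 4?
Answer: 2160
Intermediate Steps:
u = -12 (u = -3*4 = -12)
(-(-36)*(-5 + 0))*u = -(-36)*(-5 + 0)*(-12) = -(-36)*(-5)*(-12) = -18*10*(-12) = -180*(-12) = 2160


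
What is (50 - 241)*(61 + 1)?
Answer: -11842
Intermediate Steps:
(50 - 241)*(61 + 1) = -191*62 = -11842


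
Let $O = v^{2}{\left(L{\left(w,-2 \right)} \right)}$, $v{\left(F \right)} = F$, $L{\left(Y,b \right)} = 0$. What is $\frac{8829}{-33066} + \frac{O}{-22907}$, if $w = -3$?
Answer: $- \frac{981}{3674} \approx -0.26701$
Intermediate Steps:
$O = 0$ ($O = 0^{2} = 0$)
$\frac{8829}{-33066} + \frac{O}{-22907} = \frac{8829}{-33066} + \frac{0}{-22907} = 8829 \left(- \frac{1}{33066}\right) + 0 \left(- \frac{1}{22907}\right) = - \frac{981}{3674} + 0 = - \frac{981}{3674}$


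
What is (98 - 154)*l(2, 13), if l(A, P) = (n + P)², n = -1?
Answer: -8064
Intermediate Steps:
l(A, P) = (-1 + P)²
(98 - 154)*l(2, 13) = (98 - 154)*(-1 + 13)² = -56*12² = -56*144 = -8064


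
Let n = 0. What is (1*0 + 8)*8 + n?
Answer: 64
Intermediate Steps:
(1*0 + 8)*8 + n = (1*0 + 8)*8 + 0 = (0 + 8)*8 + 0 = 8*8 + 0 = 64 + 0 = 64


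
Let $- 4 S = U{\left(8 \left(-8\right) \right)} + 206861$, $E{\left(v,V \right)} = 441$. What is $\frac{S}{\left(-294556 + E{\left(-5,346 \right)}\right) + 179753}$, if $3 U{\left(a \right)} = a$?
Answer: $\frac{620519}{1372344} \approx 0.45216$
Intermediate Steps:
$U{\left(a \right)} = \frac{a}{3}$
$S = - \frac{620519}{12}$ ($S = - \frac{\frac{8 \left(-8\right)}{3} + 206861}{4} = - \frac{\frac{1}{3} \left(-64\right) + 206861}{4} = - \frac{- \frac{64}{3} + 206861}{4} = \left(- \frac{1}{4}\right) \frac{620519}{3} = - \frac{620519}{12} \approx -51710.0$)
$\frac{S}{\left(-294556 + E{\left(-5,346 \right)}\right) + 179753} = - \frac{620519}{12 \left(\left(-294556 + 441\right) + 179753\right)} = - \frac{620519}{12 \left(-294115 + 179753\right)} = - \frac{620519}{12 \left(-114362\right)} = \left(- \frac{620519}{12}\right) \left(- \frac{1}{114362}\right) = \frac{620519}{1372344}$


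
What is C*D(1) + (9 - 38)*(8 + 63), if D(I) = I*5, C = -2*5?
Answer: -2109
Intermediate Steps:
C = -10
D(I) = 5*I
C*D(1) + (9 - 38)*(8 + 63) = -50 + (9 - 38)*(8 + 63) = -10*5 - 29*71 = -50 - 2059 = -2109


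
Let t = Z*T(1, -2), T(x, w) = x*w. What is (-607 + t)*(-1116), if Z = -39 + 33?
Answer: 664020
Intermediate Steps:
T(x, w) = w*x
Z = -6
t = 12 (t = -(-12) = -6*(-2) = 12)
(-607 + t)*(-1116) = (-607 + 12)*(-1116) = -595*(-1116) = 664020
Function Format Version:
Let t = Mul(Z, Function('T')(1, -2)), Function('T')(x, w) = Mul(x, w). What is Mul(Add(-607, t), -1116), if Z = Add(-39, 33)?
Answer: 664020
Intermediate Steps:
Function('T')(x, w) = Mul(w, x)
Z = -6
t = 12 (t = Mul(-6, Mul(-2, 1)) = Mul(-6, -2) = 12)
Mul(Add(-607, t), -1116) = Mul(Add(-607, 12), -1116) = Mul(-595, -1116) = 664020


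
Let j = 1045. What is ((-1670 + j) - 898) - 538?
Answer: -2061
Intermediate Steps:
((-1670 + j) - 898) - 538 = ((-1670 + 1045) - 898) - 538 = (-625 - 898) - 538 = -1523 - 538 = -2061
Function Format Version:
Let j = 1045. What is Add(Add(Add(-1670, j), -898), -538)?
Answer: -2061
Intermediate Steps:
Add(Add(Add(-1670, j), -898), -538) = Add(Add(Add(-1670, 1045), -898), -538) = Add(Add(-625, -898), -538) = Add(-1523, -538) = -2061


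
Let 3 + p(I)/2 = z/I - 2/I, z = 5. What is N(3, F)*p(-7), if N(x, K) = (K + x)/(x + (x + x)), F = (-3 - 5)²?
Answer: -1072/21 ≈ -51.048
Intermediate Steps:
F = 64 (F = (-8)² = 64)
N(x, K) = (K + x)/(3*x) (N(x, K) = (K + x)/(x + 2*x) = (K + x)/((3*x)) = (K + x)*(1/(3*x)) = (K + x)/(3*x))
p(I) = -6 + 6/I (p(I) = -6 + 2*(5/I - 2/I) = -6 + 2*(3/I) = -6 + 6/I)
N(3, F)*p(-7) = ((⅓)*(64 + 3)/3)*(-6 + 6/(-7)) = ((⅓)*(⅓)*67)*(-6 + 6*(-⅐)) = 67*(-6 - 6/7)/9 = (67/9)*(-48/7) = -1072/21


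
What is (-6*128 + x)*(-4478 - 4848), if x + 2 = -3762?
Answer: 42265432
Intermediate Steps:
x = -3764 (x = -2 - 3762 = -3764)
(-6*128 + x)*(-4478 - 4848) = (-6*128 - 3764)*(-4478 - 4848) = (-768 - 3764)*(-9326) = -4532*(-9326) = 42265432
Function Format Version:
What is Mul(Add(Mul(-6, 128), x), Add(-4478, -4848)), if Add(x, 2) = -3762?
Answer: 42265432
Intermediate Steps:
x = -3764 (x = Add(-2, -3762) = -3764)
Mul(Add(Mul(-6, 128), x), Add(-4478, -4848)) = Mul(Add(Mul(-6, 128), -3764), Add(-4478, -4848)) = Mul(Add(-768, -3764), -9326) = Mul(-4532, -9326) = 42265432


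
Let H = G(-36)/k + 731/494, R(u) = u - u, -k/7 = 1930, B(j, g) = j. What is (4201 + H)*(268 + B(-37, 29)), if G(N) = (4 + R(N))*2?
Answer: 462777047667/476710 ≈ 9.7077e+5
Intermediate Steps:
k = -13510 (k = -7*1930 = -13510)
R(u) = 0
G(N) = 8 (G(N) = (4 + 0)*2 = 4*2 = 8)
H = 4935929/3336970 (H = 8/(-13510) + 731/494 = 8*(-1/13510) + 731*(1/494) = -4/6755 + 731/494 = 4935929/3336970 ≈ 1.4792)
(4201 + H)*(268 + B(-37, 29)) = (4201 + 4935929/3336970)*(268 - 37) = (14023546899/3336970)*231 = 462777047667/476710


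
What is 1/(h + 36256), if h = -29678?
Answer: 1/6578 ≈ 0.00015202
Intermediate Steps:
1/(h + 36256) = 1/(-29678 + 36256) = 1/6578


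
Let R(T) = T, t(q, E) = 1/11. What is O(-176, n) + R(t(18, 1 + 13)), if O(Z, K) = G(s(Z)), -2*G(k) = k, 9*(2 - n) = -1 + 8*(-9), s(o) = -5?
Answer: 57/22 ≈ 2.5909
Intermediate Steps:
t(q, E) = 1/11
n = 91/9 (n = 2 - (-1 + 8*(-9))/9 = 2 - (-1 - 72)/9 = 2 - 1/9*(-73) = 2 + 73/9 = 91/9 ≈ 10.111)
G(k) = -k/2
O(Z, K) = 5/2 (O(Z, K) = -1/2*(-5) = 5/2)
O(-176, n) + R(t(18, 1 + 13)) = 5/2 + 1/11 = 57/22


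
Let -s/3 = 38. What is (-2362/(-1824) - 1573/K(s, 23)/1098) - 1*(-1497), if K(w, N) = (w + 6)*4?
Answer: 13503239377/9012384 ≈ 1498.3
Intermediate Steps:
s = -114 (s = -3*38 = -114)
K(w, N) = 24 + 4*w (K(w, N) = (6 + w)*4 = 24 + 4*w)
(-2362/(-1824) - 1573/K(s, 23)/1098) - 1*(-1497) = (-2362/(-1824) - 1573/(24 + 4*(-114))/1098) - 1*(-1497) = (-2362*(-1/1824) - 1573/(24 - 456)*(1/1098)) + 1497 = (1181/912 - 1573/(-432)*(1/1098)) + 1497 = (1181/912 - 1573*(-1/432)*(1/1098)) + 1497 = (1181/912 + (1573/432)*(1/1098)) + 1497 = (1181/912 + 1573/474336) + 1497 = 11700529/9012384 + 1497 = 13503239377/9012384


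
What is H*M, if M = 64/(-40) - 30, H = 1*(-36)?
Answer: 5688/5 ≈ 1137.6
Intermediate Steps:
H = -36
M = -158/5 (M = 64*(-1/40) - 30 = -8/5 - 30 = -158/5 ≈ -31.600)
H*M = -36*(-158/5) = 5688/5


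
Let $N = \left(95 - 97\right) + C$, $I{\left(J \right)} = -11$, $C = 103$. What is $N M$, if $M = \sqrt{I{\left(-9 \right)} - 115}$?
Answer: $303 i \sqrt{14} \approx 1133.7 i$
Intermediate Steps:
$N = 101$ ($N = \left(95 - 97\right) + 103 = -2 + 103 = 101$)
$M = 3 i \sqrt{14}$ ($M = \sqrt{-11 - 115} = \sqrt{-126} = 3 i \sqrt{14} \approx 11.225 i$)
$N M = 101 \cdot 3 i \sqrt{14} = 303 i \sqrt{14}$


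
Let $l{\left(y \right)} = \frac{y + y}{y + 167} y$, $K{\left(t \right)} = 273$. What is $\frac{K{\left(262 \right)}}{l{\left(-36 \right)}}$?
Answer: $\frac{11921}{864} \approx 13.797$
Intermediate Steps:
$l{\left(y \right)} = \frac{2 y^{2}}{167 + y}$ ($l{\left(y \right)} = \frac{2 y}{167 + y} y = \frac{2 y^{2}}{167 + y}$)
$\frac{K{\left(262 \right)}}{l{\left(-36 \right)}} = \frac{273}{2 \left(-36\right)^{2} \frac{1}{167 - 36}} = \frac{273}{2 \cdot 1296 \cdot \frac{1}{131}} = \frac{273}{\frac{2592}{131}} = 273 \cdot \frac{131}{2592} = \frac{11921}{864}$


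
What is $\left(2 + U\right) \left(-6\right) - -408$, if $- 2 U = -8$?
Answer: $372$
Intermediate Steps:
$U = 4$ ($U = \left(- \frac{1}{2}\right) \left(-8\right) = 4$)
$\left(2 + U\right) \left(-6\right) - -408 = \left(2 + 4\right) \left(-6\right) - -408 = 6 \left(-6\right) + 408 = -36 + 408 = 372$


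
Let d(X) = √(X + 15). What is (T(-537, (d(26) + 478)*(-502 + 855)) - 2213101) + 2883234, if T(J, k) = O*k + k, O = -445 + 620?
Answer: 30367317 + 62128*√41 ≈ 3.0765e+7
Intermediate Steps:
O = 175
d(X) = √(15 + X)
T(J, k) = 176*k (T(J, k) = 175*k + k = 176*k)
(T(-537, (d(26) + 478)*(-502 + 855)) - 2213101) + 2883234 = (176*((√(15 + 26) + 478)*(-502 + 855)) - 2213101) + 2883234 = (176*((√41 + 478)*353) - 2213101) + 2883234 = (176*((478 + √41)*353) - 2213101) + 2883234 = (176*(168734 + 353*√41) - 2213101) + 2883234 = ((29697184 + 62128*√41) - 2213101) + 2883234 = (27484083 + 62128*√41) + 2883234 = 30367317 + 62128*√41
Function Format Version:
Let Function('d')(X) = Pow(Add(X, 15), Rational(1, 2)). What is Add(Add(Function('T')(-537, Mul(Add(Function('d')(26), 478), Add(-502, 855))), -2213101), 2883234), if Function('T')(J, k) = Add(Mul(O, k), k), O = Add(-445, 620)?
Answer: Add(30367317, Mul(62128, Pow(41, Rational(1, 2)))) ≈ 3.0765e+7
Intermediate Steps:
O = 175
Function('d')(X) = Pow(Add(15, X), Rational(1, 2))
Function('T')(J, k) = Mul(176, k) (Function('T')(J, k) = Add(Mul(175, k), k) = Mul(176, k))
Add(Add(Function('T')(-537, Mul(Add(Function('d')(26), 478), Add(-502, 855))), -2213101), 2883234) = Add(Add(Mul(176, Mul(Add(Pow(Add(15, 26), Rational(1, 2)), 478), Add(-502, 855))), -2213101), 2883234) = Add(Add(Mul(176, Mul(Add(Pow(41, Rational(1, 2)), 478), 353)), -2213101), 2883234) = Add(Add(Mul(176, Mul(Add(478, Pow(41, Rational(1, 2))), 353)), -2213101), 2883234) = Add(Add(Mul(176, Add(168734, Mul(353, Pow(41, Rational(1, 2))))), -2213101), 2883234) = Add(Add(Add(29697184, Mul(62128, Pow(41, Rational(1, 2)))), -2213101), 2883234) = Add(Add(27484083, Mul(62128, Pow(41, Rational(1, 2)))), 2883234) = Add(30367317, Mul(62128, Pow(41, Rational(1, 2))))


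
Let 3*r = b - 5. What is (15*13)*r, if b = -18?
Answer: -1495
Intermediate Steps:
r = -23/3 (r = (-18 - 5)/3 = (1/3)*(-23) = -23/3 ≈ -7.6667)
(15*13)*r = (15*13)*(-23/3) = 195*(-23/3) = -1495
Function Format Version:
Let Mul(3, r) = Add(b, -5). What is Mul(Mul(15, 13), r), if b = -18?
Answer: -1495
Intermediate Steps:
r = Rational(-23, 3) (r = Mul(Rational(1, 3), Add(-18, -5)) = Mul(Rational(1, 3), -23) = Rational(-23, 3) ≈ -7.6667)
Mul(Mul(15, 13), r) = Mul(Mul(15, 13), Rational(-23, 3)) = Mul(195, Rational(-23, 3)) = -1495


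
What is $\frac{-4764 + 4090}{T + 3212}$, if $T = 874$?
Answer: $- \frac{337}{2043} \approx -0.16495$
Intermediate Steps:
$\frac{-4764 + 4090}{T + 3212} = \frac{-4764 + 4090}{874 + 3212} = - \frac{674}{4086} = \left(-674\right) \frac{1}{4086} = - \frac{337}{2043}$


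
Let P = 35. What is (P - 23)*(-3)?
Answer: -36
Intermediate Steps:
(P - 23)*(-3) = (35 - 23)*(-3) = 12*(-3) = -36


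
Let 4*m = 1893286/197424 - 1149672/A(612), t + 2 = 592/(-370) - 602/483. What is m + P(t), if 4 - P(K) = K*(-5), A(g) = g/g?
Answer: -2610349679819/9081504 ≈ -2.8744e+5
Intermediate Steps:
t = -1672/345 (t = -2 + (592/(-370) - 602/483) = -2 + (592*(-1/370) - 602*1/483) = -2 + (-8/5 - 86/69) = -2 - 982/345 = -1672/345 ≈ -4.8464)
A(g) = 1
P(K) = 4 + 5*K (P(K) = 4 - K*(-5) = 4 - (-5)*K = 4 + 5*K)
m = -113485475821/394848 (m = (1893286/197424 - 1149672/1)/4 = (1893286*(1/197424) - 1149672*1)/4 = (946643/98712 - 1149672)/4 = (1/4)*(-113485475821/98712) = -113485475821/394848 ≈ -2.8742e+5)
m + P(t) = -113485475821/394848 + (4 + 5*(-1672/345)) = -113485475821/394848 + (4 - 1672/69) = -113485475821/394848 - 1396/69 = -2610349679819/9081504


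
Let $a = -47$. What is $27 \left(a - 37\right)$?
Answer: $-2268$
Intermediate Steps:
$27 \left(a - 37\right) = 27 \left(-47 - 37\right) = 27 \left(-84\right) = -2268$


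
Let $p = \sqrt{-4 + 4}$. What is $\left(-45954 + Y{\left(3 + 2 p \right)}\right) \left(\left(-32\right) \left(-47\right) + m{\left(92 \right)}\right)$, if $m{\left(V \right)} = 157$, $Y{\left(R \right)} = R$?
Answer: $-76324611$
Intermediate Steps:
$p = 0$ ($p = \sqrt{0} = 0$)
$\left(-45954 + Y{\left(3 + 2 p \right)}\right) \left(\left(-32\right) \left(-47\right) + m{\left(92 \right)}\right) = \left(-45954 + \left(3 + 2 \cdot 0\right)\right) \left(\left(-32\right) \left(-47\right) + 157\right) = \left(-45954 + \left(3 + 0\right)\right) \left(1504 + 157\right) = \left(-45954 + 3\right) 1661 = \left(-45951\right) 1661 = -76324611$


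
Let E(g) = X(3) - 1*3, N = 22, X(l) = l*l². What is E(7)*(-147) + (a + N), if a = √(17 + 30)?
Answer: -3506 + √47 ≈ -3499.1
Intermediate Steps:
X(l) = l³
E(g) = 24 (E(g) = 3³ - 1*3 = 27 - 3 = 24)
a = √47 ≈ 6.8557
E(7)*(-147) + (a + N) = 24*(-147) + (√47 + 22) = -3528 + (22 + √47) = -3506 + √47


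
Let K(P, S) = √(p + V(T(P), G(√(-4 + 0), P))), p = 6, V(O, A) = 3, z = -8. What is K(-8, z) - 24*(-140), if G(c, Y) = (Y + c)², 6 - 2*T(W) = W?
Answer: 3363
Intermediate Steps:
T(W) = 3 - W/2
K(P, S) = 3 (K(P, S) = √(6 + 3) = √9 = 3)
K(-8, z) - 24*(-140) = 3 - 24*(-140) = 3 + 3360 = 3363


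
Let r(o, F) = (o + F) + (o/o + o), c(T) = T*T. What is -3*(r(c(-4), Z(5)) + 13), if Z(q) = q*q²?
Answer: -513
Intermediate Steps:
c(T) = T²
Z(q) = q³
r(o, F) = 1 + F + 2*o (r(o, F) = (F + o) + (1 + o) = 1 + F + 2*o)
-3*(r(c(-4), Z(5)) + 13) = -3*((1 + 5³ + 2*(-4)²) + 13) = -3*((1 + 125 + 2*16) + 13) = -3*((1 + 125 + 32) + 13) = -3*(158 + 13) = -3*171 = -513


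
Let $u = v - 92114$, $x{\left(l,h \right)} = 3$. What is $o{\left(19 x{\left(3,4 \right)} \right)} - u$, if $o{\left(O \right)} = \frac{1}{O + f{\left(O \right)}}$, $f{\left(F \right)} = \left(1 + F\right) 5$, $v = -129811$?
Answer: $\frac{77007976}{347} \approx 2.2193 \cdot 10^{5}$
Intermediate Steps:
$f{\left(F \right)} = 5 + 5 F$
$o{\left(O \right)} = \frac{1}{5 + 6 O}$ ($o{\left(O \right)} = \frac{1}{O + \left(5 + 5 O\right)} = \frac{1}{5 + 6 O}$)
$u = -221925$ ($u = -129811 - 92114 = -221925$)
$o{\left(19 x{\left(3,4 \right)} \right)} - u = \frac{1}{5 + 6 \cdot 19 \cdot 3} - -221925 = \frac{1}{5 + 6 \cdot 57} + 221925 = \frac{1}{5 + 342} + 221925 = \frac{1}{347} + 221925 = \frac{77007976}{347}$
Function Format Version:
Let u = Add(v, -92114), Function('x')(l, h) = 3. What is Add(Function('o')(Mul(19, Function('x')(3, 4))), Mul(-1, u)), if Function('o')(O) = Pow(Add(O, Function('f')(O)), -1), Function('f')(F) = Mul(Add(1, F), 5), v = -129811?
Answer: Rational(77007976, 347) ≈ 2.2193e+5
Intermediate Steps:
Function('f')(F) = Add(5, Mul(5, F))
Function('o')(O) = Pow(Add(5, Mul(6, O)), -1) (Function('o')(O) = Pow(Add(O, Add(5, Mul(5, O))), -1) = Pow(Add(5, Mul(6, O)), -1))
u = -221925 (u = Add(-129811, -92114) = -221925)
Add(Function('o')(Mul(19, Function('x')(3, 4))), Mul(-1, u)) = Add(Pow(Add(5, Mul(6, Mul(19, 3))), -1), Mul(-1, -221925)) = Add(Pow(Add(5, Mul(6, 57)), -1), 221925) = Add(Pow(Add(5, 342), -1), 221925) = Add(Pow(347, -1), 221925) = Add(Rational(1, 347), 221925) = Rational(77007976, 347)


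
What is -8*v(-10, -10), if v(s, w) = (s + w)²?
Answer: -3200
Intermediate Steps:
-8*v(-10, -10) = -8*(-10 - 10)² = -8*(-20)² = -8*400 = -3200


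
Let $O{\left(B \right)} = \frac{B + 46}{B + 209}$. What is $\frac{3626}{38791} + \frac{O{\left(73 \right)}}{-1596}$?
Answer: $\frac{232477849}{2494106136} \approx 0.093211$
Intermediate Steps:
$O{\left(B \right)} = \frac{46 + B}{209 + B}$
$\frac{3626}{38791} + \frac{O{\left(73 \right)}}{-1596} = \frac{3626}{38791} + \frac{\frac{1}{209 + 73} \left(46 + 73\right)}{-1596} = 3626 \cdot \frac{1}{38791} + \frac{1}{282} \cdot 119 \left(- \frac{1}{1596}\right) = \frac{3626}{38791} + \frac{1}{282} \cdot 119 \left(- \frac{1}{1596}\right) = \frac{3626}{38791} + \frac{119}{282} \left(- \frac{1}{1596}\right) = \frac{3626}{38791} - \frac{17}{64296} = \frac{232477849}{2494106136}$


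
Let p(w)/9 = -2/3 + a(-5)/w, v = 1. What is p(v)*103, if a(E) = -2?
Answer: -2472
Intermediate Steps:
p(w) = -6 - 18/w (p(w) = 9*(-2/3 - 2/w) = -6 - 18/w)
p(v)*103 = (-6 - 18/1)*103 = (-6 - 18*1)*103 = (-6 - 18)*103 = -24*103 = -2472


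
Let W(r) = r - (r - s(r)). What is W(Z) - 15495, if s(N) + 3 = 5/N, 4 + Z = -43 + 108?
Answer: -945373/61 ≈ -15498.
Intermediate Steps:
Z = 61 (Z = -4 + (-43 + 108) = -4 + 65 = 61)
s(N) = -3 + 5/N
W(r) = -3 + 5/r (W(r) = r - (r - (-3 + 5/r)) = r - (r + (3 - 5/r)) = r - (3 + r - 5/r) = r + (-3 - r + 5/r) = -3 + 5/r)
W(Z) - 15495 = (-3 + 5/61) - 15495 = -178/61 - 15495 = -945373/61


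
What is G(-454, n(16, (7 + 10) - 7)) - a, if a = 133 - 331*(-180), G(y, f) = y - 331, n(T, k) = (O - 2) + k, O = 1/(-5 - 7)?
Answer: -60498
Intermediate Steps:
O = -1/12 (O = 1/(-12) = -1/12 ≈ -0.083333)
n(T, k) = -25/12 + k (n(T, k) = (-1/12 - 2) + k = -25/12 + k)
G(y, f) = -331 + y
a = 59713 (a = 133 + 59580 = 59713)
G(-454, n(16, (7 + 10) - 7)) - a = (-331 - 454) - 1*59713 = -785 - 59713 = -60498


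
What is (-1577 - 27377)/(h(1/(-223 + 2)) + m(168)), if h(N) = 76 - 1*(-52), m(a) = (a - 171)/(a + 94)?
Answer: -7585948/33533 ≈ -226.22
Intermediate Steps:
m(a) = (-171 + a)/(94 + a)
h(N) = 128 (h(N) = 76 + 52 = 128)
(-1577 - 27377)/(h(1/(-223 + 2)) + m(168)) = (-1577 - 27377)/(128 + (-171 + 168)/(94 + 168)) = -28954/(128 - 3/262) = -28954/33533/262 = -28954*262/33533 = -7585948/33533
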